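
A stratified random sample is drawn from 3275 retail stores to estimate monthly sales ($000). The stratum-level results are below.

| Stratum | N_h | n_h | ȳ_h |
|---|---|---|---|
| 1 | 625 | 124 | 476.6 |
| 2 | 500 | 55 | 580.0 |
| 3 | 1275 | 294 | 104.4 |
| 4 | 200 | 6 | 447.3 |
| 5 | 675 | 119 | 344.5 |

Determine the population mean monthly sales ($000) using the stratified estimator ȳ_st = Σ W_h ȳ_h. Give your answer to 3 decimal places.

ȳ_st ≈ 318.468

N = Σ N_h = 3275. Stratum weights W_h = N_h/N.
ȳ_st = (625·476.6 + 500·580.0 + 1275·104.4 + 200·447.3 + 675·344.5) / 3275 = 318.46794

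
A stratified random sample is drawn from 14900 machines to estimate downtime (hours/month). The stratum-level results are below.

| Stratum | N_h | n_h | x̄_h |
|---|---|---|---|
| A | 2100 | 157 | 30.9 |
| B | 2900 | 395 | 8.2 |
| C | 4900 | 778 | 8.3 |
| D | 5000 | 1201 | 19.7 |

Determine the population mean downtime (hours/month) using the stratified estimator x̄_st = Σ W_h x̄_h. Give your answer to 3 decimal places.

x̄_st ≈ 15.291

N = Σ N_h = 14900. Stratum weights W_h = N_h/N.
x̄_st = (2100·30.9 + 2900·8.2 + 4900·8.3 + 5000·19.7) / 14900 = 15.29128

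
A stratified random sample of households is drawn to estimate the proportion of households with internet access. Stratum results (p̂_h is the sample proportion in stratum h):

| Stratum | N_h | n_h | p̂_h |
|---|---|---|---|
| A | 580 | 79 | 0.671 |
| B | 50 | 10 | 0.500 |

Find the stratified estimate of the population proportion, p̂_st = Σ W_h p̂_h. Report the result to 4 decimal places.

N = 630; stratum weights W_h = N_h/N.
p̂_st = Σ W_h p̂_h = (580·0.671 + 50·0.500)/630 = 0.65743

p̂_st ≈ 0.6574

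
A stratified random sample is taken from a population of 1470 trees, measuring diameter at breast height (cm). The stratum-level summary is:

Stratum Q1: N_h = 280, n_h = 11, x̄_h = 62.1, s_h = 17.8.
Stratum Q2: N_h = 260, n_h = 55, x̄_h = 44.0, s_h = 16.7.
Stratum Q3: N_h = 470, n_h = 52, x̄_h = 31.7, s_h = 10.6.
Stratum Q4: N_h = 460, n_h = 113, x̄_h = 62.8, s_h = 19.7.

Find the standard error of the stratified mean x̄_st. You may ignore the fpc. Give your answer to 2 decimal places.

V̂(x̄_st) = Σ W_h² s_h²/n_h, with W_h = N_h/N and N = 1470:
  stratum Q1: (280/1470)²·17.8²/11 = 1.04503
  stratum Q2: (260/1470)²·16.7²/55 = 0.158629
  stratum Q3: (470/1470)²·10.6²/52 = 0.220887
  stratum Q4: (460/1470)²·19.7²/113 = 0.336306
V̂(x̄_st) = 1.76085
SE(x̄_st) = √1.76085 = 1.32697

SE(x̄_st) ≈ 1.33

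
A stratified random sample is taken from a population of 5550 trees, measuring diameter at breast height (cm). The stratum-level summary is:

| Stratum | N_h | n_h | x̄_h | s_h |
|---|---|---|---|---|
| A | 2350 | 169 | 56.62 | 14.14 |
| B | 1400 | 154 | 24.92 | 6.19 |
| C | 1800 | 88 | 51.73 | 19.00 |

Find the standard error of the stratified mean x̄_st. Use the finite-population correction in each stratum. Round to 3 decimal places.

SE(x̄_st) ≈ 0.788

V̂(x̄_st) = Σ W_h² (1 − n_h/N_h) s_h²/n_h, with W_h = N_h/N and N = 5550:
  stratum A: (2350/5550)²·(1 − 169/2350)·14.14²/169 = 0.196856
  stratum B: (1400/5550)²·(1 − 154/1400)·6.19²/154 = 0.0140903
  stratum C: (1800/5550)²·(1 − 88/1800)·19.00²/88 = 0.410407
V̂(x̄_st) = 0.621354
SE(x̄_st) = √0.621354 = 0.78826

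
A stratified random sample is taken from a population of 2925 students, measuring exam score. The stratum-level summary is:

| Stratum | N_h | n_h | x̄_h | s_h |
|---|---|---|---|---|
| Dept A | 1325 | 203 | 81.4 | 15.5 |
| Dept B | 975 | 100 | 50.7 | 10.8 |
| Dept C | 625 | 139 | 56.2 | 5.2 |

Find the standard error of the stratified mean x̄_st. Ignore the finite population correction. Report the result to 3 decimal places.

V̂(x̄_st) = Σ W_h² s_h²/n_h, with W_h = N_h/N and N = 2925:
  stratum Dept A: (1325/2925)²·15.5²/203 = 0.242855
  stratum Dept B: (975/2925)²·10.8²/100 = 0.1296
  stratum Dept C: (625/2925)²·5.2²/139 = 0.00888178
V̂(x̄_st) = 0.381337
SE(x̄_st) = √0.381337 = 0.617525

SE(x̄_st) ≈ 0.618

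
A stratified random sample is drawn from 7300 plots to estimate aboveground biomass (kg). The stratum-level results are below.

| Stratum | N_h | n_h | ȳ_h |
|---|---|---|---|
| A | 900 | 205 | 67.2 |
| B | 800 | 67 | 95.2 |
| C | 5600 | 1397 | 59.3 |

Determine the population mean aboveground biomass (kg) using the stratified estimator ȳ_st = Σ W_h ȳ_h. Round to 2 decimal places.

N = Σ N_h = 7300. Stratum weights W_h = N_h/N.
ȳ_st = (900·67.2 + 800·95.2 + 5600·59.3) / 7300 = 64.2082

ȳ_st ≈ 64.21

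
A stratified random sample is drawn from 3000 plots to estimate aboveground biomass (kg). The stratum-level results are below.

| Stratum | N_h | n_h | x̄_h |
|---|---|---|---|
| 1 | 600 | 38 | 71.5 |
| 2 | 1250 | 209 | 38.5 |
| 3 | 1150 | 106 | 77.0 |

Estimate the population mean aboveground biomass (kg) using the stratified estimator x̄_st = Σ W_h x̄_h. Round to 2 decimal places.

N = Σ N_h = 3000. Stratum weights W_h = N_h/N.
x̄_st = (600·71.5 + 1250·38.5 + 1150·77.0) / 3000 = 59.8583

x̄_st ≈ 59.86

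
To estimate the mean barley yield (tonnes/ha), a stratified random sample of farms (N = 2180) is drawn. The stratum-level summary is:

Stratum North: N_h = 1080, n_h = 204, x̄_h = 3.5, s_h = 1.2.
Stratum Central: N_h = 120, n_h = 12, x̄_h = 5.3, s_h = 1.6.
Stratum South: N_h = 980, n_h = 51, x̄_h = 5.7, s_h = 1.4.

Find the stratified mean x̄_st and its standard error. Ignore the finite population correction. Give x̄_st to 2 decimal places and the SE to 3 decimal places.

x̄_st ≈ 4.59, SE ≈ 0.101

x̄_st = Σ W_h x̄_h = (1080·3.5 + 120·5.3 + 980·5.7)/2180 = 4.58807
V̂(x̄_st) = Σ W_h² s_h²/n_h, with W_h = N_h/N and N = 2180:
  stratum North: (1080/2180)²·1.2²/204 = 0.00173247
  stratum Central: (120/2180)²·1.6²/12 = 0.00064641
  stratum South: (980/2180)²·1.4²/51 = 0.00776649
V̂(x̄_st) = 0.0101454
SE(x̄_st) = √0.0101454 = 0.100724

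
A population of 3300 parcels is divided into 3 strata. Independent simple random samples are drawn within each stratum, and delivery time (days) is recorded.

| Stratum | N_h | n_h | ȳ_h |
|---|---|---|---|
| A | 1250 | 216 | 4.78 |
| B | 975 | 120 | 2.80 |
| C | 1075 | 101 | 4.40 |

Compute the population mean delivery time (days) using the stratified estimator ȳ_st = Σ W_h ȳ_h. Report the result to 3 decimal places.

N = Σ N_h = 3300. Stratum weights W_h = N_h/N.
ȳ_st = (1250·4.78 + 975·2.80 + 1075·4.40) / 3300 = 4.07121

ȳ_st ≈ 4.071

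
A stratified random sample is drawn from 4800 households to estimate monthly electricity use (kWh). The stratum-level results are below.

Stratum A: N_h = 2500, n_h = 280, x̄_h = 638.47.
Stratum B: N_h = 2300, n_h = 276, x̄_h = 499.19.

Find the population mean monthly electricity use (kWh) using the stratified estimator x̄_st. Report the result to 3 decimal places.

N = Σ N_h = 4800. Stratum weights W_h = N_h/N.
x̄_st = (2500·638.47 + 2300·499.19) / 4800 = 571.73167

x̄_st ≈ 571.732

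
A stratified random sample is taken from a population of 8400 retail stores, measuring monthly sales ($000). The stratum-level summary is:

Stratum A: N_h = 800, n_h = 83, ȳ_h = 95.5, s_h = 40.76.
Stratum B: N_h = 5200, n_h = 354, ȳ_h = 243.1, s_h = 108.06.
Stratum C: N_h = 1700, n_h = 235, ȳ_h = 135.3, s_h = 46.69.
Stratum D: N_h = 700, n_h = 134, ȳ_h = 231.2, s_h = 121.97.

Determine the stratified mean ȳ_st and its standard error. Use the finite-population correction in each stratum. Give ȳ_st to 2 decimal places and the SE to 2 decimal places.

ȳ_st ≈ 206.23, SE ≈ 3.59

ȳ_st = Σ W_h ȳ_h = (800·95.5 + 5200·243.1 + 1700·135.3 + 700·231.2)/8400 = 206.23452
V̂(ȳ_st) = Σ W_h² (1 − n_h/N_h) s_h²/n_h, with W_h = N_h/N and N = 8400:
  stratum A: (800/8400)²·(1 − 83/800)·40.76²/83 = 0.16272
  stratum B: (5200/8400)²·(1 − 354/5200)·108.06²/354 = 11.7803
  stratum C: (1700/8400)²·(1 − 235/1700)·46.69²/235 = 0.327422
  stratum D: (700/8400)²·(1 − 134/700)·121.97²/134 = 0.623386
V̂(ȳ_st) = 12.8938
SE(ȳ_st) = √12.8938 = 3.59079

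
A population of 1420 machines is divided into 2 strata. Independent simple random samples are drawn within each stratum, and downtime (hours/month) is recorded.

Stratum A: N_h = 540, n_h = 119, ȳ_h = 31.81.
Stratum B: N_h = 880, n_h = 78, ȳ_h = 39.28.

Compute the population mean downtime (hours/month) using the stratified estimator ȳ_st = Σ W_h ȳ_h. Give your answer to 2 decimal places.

N = Σ N_h = 1420. Stratum weights W_h = N_h/N.
ȳ_st = (540·31.81 + 880·39.28) / 1420 = 36.4393

ȳ_st ≈ 36.44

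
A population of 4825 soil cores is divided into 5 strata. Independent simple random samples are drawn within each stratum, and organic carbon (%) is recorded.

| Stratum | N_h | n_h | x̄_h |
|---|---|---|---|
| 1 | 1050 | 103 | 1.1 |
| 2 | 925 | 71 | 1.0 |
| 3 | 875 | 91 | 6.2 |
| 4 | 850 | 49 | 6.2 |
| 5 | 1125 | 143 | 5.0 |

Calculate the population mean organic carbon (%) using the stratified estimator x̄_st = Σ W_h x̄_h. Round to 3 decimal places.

N = Σ N_h = 4825. Stratum weights W_h = N_h/N.
x̄_st = (1050·1.1 + 925·1.0 + 875·6.2 + 850·6.2 + 1125·5.0) / 4825 = 3.81347

x̄_st ≈ 3.813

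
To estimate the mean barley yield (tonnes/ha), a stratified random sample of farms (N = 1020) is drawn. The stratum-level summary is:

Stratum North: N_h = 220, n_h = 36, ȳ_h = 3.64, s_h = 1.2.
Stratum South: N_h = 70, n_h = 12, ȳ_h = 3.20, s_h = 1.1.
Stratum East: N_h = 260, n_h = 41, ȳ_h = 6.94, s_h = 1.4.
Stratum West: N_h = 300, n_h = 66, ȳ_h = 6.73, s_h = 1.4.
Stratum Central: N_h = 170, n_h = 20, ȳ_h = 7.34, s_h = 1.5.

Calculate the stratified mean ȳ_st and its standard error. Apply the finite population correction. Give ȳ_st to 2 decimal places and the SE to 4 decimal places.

ȳ_st ≈ 5.98, SE ≈ 0.0966

ȳ_st = Σ W_h ȳ_h = (220·3.64 + 70·3.20 + 260·6.94 + 300·6.73 + 170·7.34)/1020 = 5.97647
V̂(ȳ_st) = Σ W_h² (1 − n_h/N_h) s_h²/n_h, with W_h = N_h/N and N = 1020:
  stratum North: (220/1020)²·(1 − 36/220)·1.2²/36 = 0.00155632
  stratum South: (70/1020)²·(1 − 12/70)·1.1²/12 = 0.000393486
  stratum East: (260/1020)²·(1 − 41/260)·1.4²/41 = 0.00261631
  stratum West: (300/1020)²·(1 − 66/300)·1.4²/66 = 0.00200377
  stratum Central: (170/1020)²·(1 − 20/170)·1.5²/20 = 0.00275735
V̂(ȳ_st) = 0.00932725
SE(ȳ_st) = √0.00932725 = 0.0965777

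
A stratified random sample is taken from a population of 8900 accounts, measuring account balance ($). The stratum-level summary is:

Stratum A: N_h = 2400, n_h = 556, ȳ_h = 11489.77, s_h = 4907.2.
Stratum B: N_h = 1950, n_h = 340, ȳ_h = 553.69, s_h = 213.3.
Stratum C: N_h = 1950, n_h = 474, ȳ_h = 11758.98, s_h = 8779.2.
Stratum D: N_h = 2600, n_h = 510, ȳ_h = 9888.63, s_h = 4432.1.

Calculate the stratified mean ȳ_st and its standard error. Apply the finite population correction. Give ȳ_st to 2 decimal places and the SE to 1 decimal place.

ȳ_st = Σ W_h ȳ_h = (2400·11489.77 + 1950·553.69 + 1950·11758.98 + 2600·9888.63)/8900 = 8684.89803
V̂(ȳ_st) = Σ W_h² (1 − n_h/N_h) s_h²/n_h, with W_h = N_h/N and N = 8900:
  stratum A: (2400/8900)²·(1 − 556/2400)·4907.2²/556 = 2419.83
  stratum B: (1950/8900)²·(1 − 340/1950)·213.3²/340 = 5.30375
  stratum C: (1950/8900)²·(1 − 474/1950)·8779.2²/474 = 5908.44
  stratum D: (2600/8900)²·(1 − 510/2600)·4432.1²/510 = 2642.34
V̂(ȳ_st) = 10975.9
SE(ȳ_st) = √10975.9 = 104.766

ȳ_st ≈ 8684.90, SE ≈ 104.8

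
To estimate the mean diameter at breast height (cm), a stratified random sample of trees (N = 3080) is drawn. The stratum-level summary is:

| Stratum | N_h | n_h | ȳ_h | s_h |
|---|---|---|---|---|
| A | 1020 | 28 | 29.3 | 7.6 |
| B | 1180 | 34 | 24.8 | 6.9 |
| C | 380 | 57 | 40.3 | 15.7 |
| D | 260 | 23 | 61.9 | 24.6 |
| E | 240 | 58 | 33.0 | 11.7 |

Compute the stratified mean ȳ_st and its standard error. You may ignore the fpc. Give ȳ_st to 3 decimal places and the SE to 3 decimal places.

ȳ_st = Σ W_h ȳ_h = (1020·29.3 + 1180·24.8 + 380·40.3 + 260·61.9 + 240·33.0)/3080 = 31.97338
V̂(ȳ_st) = Σ W_h² s_h²/n_h, with W_h = N_h/N and N = 3080:
  stratum A: (1020/3080)²·7.6²/28 = 0.226239
  stratum B: (1180/3080)²·6.9²/34 = 0.205533
  stratum C: (380/3080)²·15.7²/57 = 0.0658249
  stratum D: (260/3080)²·24.6²/23 = 0.187494
  stratum E: (240/3080)²·11.7²/58 = 0.0143306
V̂(ȳ_st) = 0.699422
SE(ȳ_st) = √0.699422 = 0.836315

ȳ_st ≈ 31.973, SE ≈ 0.836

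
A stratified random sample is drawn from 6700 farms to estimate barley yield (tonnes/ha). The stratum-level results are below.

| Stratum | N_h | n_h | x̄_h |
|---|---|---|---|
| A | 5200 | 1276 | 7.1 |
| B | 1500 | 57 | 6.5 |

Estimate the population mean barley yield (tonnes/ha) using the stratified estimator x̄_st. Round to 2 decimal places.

N = Σ N_h = 6700. Stratum weights W_h = N_h/N.
x̄_st = (5200·7.1 + 1500·6.5) / 6700 = 6.9657

x̄_st ≈ 6.97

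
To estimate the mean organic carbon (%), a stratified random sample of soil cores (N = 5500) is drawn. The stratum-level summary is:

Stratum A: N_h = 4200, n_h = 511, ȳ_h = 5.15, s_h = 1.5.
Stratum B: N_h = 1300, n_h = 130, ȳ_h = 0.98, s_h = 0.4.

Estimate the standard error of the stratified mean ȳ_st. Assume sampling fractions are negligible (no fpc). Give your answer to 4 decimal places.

V̂(ȳ_st) = Σ W_h² s_h²/n_h, with W_h = N_h/N and N = 5500:
  stratum A: (4200/5500)²·1.5²/511 = 0.00256764
  stratum B: (1300/5500)²·0.4²/130 = 6.87603e-05
V̂(ȳ_st) = 0.0026364
SE(ȳ_st) = √0.0026364 = 0.0513459

SE(ȳ_st) ≈ 0.0513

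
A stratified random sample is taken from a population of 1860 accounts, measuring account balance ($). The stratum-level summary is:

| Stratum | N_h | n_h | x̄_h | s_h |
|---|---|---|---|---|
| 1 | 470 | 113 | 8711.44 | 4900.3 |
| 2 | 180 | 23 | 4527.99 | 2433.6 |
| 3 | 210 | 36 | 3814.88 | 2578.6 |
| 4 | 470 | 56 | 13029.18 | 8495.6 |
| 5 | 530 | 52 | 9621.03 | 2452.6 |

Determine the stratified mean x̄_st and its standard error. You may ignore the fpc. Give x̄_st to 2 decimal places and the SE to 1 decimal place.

x̄_st ≈ 9103.98, SE ≈ 331.7

x̄_st = Σ W_h x̄_h = (470·8711.44 + 180·4527.99 + 210·3814.88 + 470·13029.18 + 530·9621.03)/1860 = 9103.97866
V̂(x̄_st) = Σ W_h² s_h²/n_h, with W_h = N_h/N and N = 1860:
  stratum 1: (470/1860)²·4900.3²/113 = 13568.7
  stratum 2: (180/1860)²·2433.6²/23 = 2411.51
  stratum 3: (210/1860)²·2578.6²/36 = 2354.39
  stratum 4: (470/1860)²·8495.6²/56 = 82294.3
  stratum 5: (530/1860)²·2452.6²/52 = 9392.39
V̂(x̄_st) = 110021
SE(x̄_st) = √110021 = 331.695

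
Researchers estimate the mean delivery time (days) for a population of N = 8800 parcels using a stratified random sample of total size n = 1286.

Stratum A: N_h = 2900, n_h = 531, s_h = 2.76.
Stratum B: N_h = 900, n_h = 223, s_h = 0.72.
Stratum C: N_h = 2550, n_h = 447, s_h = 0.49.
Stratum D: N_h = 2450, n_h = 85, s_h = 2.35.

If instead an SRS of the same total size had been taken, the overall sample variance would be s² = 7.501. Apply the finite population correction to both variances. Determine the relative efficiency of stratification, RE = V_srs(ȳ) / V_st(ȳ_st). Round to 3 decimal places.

V̂(ȳ_st) = Σ W_h² (1 − n_h/N_h) s_h²/n_h, with W_h = N_h/N and N = 8800:
  stratum A: (2900/8800)²·(1 − 531/2900)·2.76²/531 = 0.00127269
  stratum B: (900/8800)²·(1 − 223/900)·0.72²/223 = 1.82905e-05
  stratum C: (2550/8800)²·(1 − 447/2550)·0.49²/447 = 3.71962e-05
  stratum D: (2450/8800)²·(1 − 85/2450)·2.35²/85 = 0.00486126
V_st = 0.00618943
V_srs = (1 − 1286/8800)·7.501/1286 = 0.00498043
Relative efficiency = V_srs / V_st = 0.00498043/0.00618943 = 0.8047

RE ≈ 0.805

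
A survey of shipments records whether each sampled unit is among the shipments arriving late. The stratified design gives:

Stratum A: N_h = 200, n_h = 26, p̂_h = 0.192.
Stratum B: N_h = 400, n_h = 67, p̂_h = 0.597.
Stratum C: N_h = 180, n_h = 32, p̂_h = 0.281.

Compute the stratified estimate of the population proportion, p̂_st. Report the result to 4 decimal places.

p̂_st ≈ 0.4202

N = 780; stratum weights W_h = N_h/N.
p̂_st = Σ W_h p̂_h = (200·0.192 + 400·0.597 + 180·0.281)/780 = 0.42023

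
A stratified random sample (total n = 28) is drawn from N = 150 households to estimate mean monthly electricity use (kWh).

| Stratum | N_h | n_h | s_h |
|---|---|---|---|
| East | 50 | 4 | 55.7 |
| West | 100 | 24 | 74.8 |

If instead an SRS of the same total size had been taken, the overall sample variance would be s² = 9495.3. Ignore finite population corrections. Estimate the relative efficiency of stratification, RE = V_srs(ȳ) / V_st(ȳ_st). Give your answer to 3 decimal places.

RE ≈ 1.787

V̂(ȳ_st) = Σ W_h² s_h²/n_h, with W_h = N_h/N and N = 150:
  stratum East: (50/150)²·55.7²/4 = 86.1803
  stratum West: (100/150)²·74.8²/24 = 103.612
V_st = 189.792
V_srs = s²/n = 9495.3/28 = 339.118
Relative efficiency = V_srs / V_st = 339.118/189.792 = 1.7868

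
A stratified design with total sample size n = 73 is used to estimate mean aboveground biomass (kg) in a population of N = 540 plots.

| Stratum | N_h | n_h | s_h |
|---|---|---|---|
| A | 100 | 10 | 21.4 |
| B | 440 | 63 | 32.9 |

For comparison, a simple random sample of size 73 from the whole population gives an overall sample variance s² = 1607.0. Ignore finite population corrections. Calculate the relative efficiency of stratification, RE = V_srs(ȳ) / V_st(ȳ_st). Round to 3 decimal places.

RE ≈ 1.696

V̂(ȳ_st) = Σ W_h² s_h²/n_h, with W_h = N_h/N and N = 540:
  stratum A: (100/540)²·21.4²/10 = 1.57051
  stratum B: (440/540)²·32.9²/63 = 11.4069
V_st = 12.9774
V_srs = s²/n = 1607.0/73 = 22.0137
Relative efficiency = V_srs / V_st = 22.0137/12.9774 = 1.6963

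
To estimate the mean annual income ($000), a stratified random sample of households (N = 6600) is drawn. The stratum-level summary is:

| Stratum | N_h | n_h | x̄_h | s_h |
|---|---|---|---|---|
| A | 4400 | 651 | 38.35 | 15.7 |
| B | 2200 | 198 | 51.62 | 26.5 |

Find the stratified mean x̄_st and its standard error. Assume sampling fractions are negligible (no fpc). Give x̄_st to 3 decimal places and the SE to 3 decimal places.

x̄_st ≈ 42.773, SE ≈ 0.750

x̄_st = Σ W_h x̄_h = (4400·38.35 + 2200·51.62)/6600 = 42.77333
V̂(x̄_st) = Σ W_h² s_h²/n_h, with W_h = N_h/N and N = 6600:
  stratum A: (4400/6600)²·15.7²/651 = 0.168281
  stratum B: (2200/6600)²·26.5²/198 = 0.39408
V̂(x̄_st) = 0.562361
SE(x̄_st) = √0.562361 = 0.749907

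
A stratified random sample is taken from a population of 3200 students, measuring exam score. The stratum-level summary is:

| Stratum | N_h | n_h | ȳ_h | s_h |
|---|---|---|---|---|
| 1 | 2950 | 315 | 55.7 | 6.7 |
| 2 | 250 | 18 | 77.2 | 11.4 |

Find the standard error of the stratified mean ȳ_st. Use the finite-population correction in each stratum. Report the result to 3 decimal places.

SE(ȳ_st) ≈ 0.386

V̂(ȳ_st) = Σ W_h² (1 − n_h/N_h) s_h²/n_h, with W_h = N_h/N and N = 3200:
  stratum 1: (2950/3200)²·(1 − 315/2950)·6.7²/315 = 0.108179
  stratum 2: (250/3200)²·(1 − 18/250)·11.4²/18 = 0.0408945
V̂(ȳ_st) = 0.149073
SE(ȳ_st) = √0.149073 = 0.3861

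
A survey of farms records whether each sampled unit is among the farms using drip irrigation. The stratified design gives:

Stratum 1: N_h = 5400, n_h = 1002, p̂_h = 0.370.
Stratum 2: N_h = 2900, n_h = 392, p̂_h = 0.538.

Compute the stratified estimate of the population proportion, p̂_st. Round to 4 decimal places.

p̂_st ≈ 0.4287

N = 8300; stratum weights W_h = N_h/N.
p̂_st = Σ W_h p̂_h = (5400·0.370 + 2900·0.538)/8300 = 0.42870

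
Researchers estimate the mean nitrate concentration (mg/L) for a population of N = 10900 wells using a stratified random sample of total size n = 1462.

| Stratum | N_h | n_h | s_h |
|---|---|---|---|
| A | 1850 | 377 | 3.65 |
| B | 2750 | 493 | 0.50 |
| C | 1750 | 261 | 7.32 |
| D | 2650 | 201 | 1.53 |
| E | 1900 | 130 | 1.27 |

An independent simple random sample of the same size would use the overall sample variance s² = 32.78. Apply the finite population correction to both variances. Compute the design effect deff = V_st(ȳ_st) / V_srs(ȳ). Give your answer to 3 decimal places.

deff ≈ 0.326

V̂(ȳ_st) = Σ W_h² (1 − n_h/N_h) s_h²/n_h, with W_h = N_h/N and N = 10900:
  stratum A: (1850/10900)²·(1 − 377/1850)·3.65²/377 = 0.000810524
  stratum B: (2750/10900)²·(1 − 493/2750)·0.50²/493 = 2.64914e-05
  stratum C: (1750/10900)²·(1 − 261/1750)·7.32²/261 = 0.00450258
  stratum D: (2650/10900)²·(1 − 201/2650)·1.53²/201 = 0.000636163
  stratum E: (1900/10900)²·(1 − 130/1900)·1.27²/130 = 0.000351187
V_st = 0.00632694
V_srs = (1 − 1462/10900)·32.78/1462 = 0.019414
deff = V_st / V_srs = 0.00632694/0.019414 = 0.3259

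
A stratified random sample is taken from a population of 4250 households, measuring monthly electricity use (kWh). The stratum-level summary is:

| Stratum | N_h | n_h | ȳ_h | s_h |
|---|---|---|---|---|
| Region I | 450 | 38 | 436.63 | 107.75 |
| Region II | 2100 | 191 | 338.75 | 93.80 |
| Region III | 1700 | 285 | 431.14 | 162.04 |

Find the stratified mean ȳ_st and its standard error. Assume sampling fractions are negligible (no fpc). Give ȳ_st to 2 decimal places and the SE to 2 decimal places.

ȳ_st ≈ 386.07, SE ≈ 5.42

ȳ_st = Σ W_h ȳ_h = (450·436.63 + 2100·338.75 + 1700·431.14)/4250 = 386.06976
V̂(ȳ_st) = Σ W_h² s_h²/n_h, with W_h = N_h/N and N = 4250:
  stratum Region I: (450/4250)²·107.75²/38 = 3.4253
  stratum Region II: (2100/4250)²·93.80²/191 = 11.2469
  stratum Region III: (1700/4250)²·162.04²/285 = 14.7408
V̂(ȳ_st) = 29.413
SE(ȳ_st) = √29.413 = 5.42337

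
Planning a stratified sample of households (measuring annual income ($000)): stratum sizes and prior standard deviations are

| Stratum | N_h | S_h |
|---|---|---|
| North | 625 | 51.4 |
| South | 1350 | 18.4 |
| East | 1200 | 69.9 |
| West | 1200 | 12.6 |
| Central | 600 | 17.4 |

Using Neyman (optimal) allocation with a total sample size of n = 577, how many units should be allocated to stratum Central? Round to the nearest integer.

36

Neyman allocation: n_h = n · N_h S_h / Σ N_i S_i, with n = 577.
  stratum North: N_h·S_h = 625·51.4 = 32125.00
  stratum South: N_h·S_h = 1350·18.4 = 24840.00
  stratum East: N_h·S_h = 1200·69.9 = 83880.00
  stratum West: N_h·S_h = 1200·12.6 = 15120.00
  stratum Central: N_h·S_h = 600·17.4 = 10440.00
Σ N_h S_h = 166405.00
n for stratum Central = 577·10440.00/166405.00 = 36.200 → 36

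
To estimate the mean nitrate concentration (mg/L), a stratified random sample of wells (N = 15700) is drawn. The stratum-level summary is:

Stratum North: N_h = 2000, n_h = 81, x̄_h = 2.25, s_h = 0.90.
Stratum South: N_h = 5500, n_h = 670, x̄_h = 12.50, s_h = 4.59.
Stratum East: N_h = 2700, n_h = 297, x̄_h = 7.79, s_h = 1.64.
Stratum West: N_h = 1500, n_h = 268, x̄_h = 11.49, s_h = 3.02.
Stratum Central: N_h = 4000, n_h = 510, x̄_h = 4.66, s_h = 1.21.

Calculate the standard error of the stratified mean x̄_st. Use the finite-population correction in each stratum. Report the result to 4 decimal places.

V̂(x̄_st) = Σ W_h² (1 − n_h/N_h) s_h²/n_h, with W_h = N_h/N and N = 15700:
  stratum North: (2000/15700)²·(1 − 81/2000)·0.90²/81 = 0.000155706
  stratum South: (5500/15700)²·(1 − 670/5500)·4.59²/670 = 0.00338892
  stratum East: (2700/15700)²·(1 − 297/2700)·1.64²/297 = 0.000238369
  stratum West: (1500/15700)²·(1 − 268/1500)·3.02²/268 = 0.000255142
  stratum Central: (4000/15700)²·(1 − 510/4000)·1.21²/510 = 0.000162587
V̂(x̄_st) = 0.00420072
SE(x̄_st) = √0.00420072 = 0.064813

SE(x̄_st) ≈ 0.0648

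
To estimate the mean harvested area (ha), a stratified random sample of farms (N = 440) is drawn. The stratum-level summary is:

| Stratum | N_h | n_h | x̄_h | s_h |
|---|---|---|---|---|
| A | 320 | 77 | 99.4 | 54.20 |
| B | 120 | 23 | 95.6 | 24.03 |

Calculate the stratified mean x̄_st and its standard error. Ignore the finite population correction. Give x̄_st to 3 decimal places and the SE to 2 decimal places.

x̄_st ≈ 98.364, SE ≈ 4.70

x̄_st = Σ W_h x̄_h = (320·99.4 + 120·95.6)/440 = 98.36364
V̂(x̄_st) = Σ W_h² s_h²/n_h, with W_h = N_h/N and N = 440:
  stratum A: (320/440)²·54.20²/77 = 20.1791
  stratum B: (120/440)²·24.03²/23 = 1.8674
V̂(x̄_st) = 22.0465
SE(x̄_st) = √22.0465 = 4.69537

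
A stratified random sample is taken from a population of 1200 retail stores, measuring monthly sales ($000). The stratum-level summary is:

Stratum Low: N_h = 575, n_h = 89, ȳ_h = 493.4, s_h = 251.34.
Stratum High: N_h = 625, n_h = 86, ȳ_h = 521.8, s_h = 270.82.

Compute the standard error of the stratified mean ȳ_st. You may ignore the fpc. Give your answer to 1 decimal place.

V̂(ȳ_st) = Σ W_h² s_h²/n_h, with W_h = N_h/N and N = 1200:
  stratum Low: (575/1200)²·251.34²/89 = 162.97
  stratum High: (625/1200)²·270.82²/86 = 231.345
V̂(ȳ_st) = 394.315
SE(ȳ_st) = √394.315 = 19.8574

SE(ȳ_st) ≈ 19.9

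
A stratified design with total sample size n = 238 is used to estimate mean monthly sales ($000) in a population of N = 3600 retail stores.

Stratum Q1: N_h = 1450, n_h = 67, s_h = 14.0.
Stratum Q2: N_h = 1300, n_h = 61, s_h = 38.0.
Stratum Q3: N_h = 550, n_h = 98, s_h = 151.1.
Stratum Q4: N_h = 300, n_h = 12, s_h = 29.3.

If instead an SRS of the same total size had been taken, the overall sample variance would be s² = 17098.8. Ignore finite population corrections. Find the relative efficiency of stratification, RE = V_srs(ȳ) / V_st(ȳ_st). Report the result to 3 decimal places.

V̂(ȳ_st) = Σ W_h² s_h²/n_h, with W_h = N_h/N and N = 3600:
  stratum Q1: (1450/3600)²·14.0²/67 = 0.474583
  stratum Q2: (1300/3600)²·38.0²/61 = 3.08688
  stratum Q3: (550/3600)²·151.1²/98 = 5.4378
  stratum Q4: (300/3600)²·29.3²/12 = 0.496811
V_st = 9.49607
V_srs = s²/n = 17098.8/238 = 71.8437
Relative efficiency = V_srs / V_st = 71.8437/9.49607 = 7.5656

RE ≈ 7.566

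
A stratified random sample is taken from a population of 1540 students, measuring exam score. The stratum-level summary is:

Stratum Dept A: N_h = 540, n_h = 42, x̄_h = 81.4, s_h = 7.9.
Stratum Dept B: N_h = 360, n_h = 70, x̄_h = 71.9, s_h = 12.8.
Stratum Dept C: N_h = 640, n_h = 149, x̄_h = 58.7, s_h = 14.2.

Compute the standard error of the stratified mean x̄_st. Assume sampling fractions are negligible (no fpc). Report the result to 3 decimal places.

SE(x̄_st) ≈ 0.738

V̂(x̄_st) = Σ W_h² s_h²/n_h, with W_h = N_h/N and N = 1540:
  stratum Dept A: (540/1540)²·7.9²/42 = 0.182705
  stratum Dept B: (360/1540)²·12.8²/70 = 0.127904
  stratum Dept C: (640/1540)²·14.2²/149 = 0.233727
V̂(x̄_st) = 0.544337
SE(x̄_st) = √0.544337 = 0.737792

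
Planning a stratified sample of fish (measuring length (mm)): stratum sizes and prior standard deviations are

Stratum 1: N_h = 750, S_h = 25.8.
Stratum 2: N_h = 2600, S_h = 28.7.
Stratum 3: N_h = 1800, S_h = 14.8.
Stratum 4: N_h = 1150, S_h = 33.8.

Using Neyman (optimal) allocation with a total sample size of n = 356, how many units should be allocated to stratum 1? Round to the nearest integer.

Neyman allocation: n_h = n · N_h S_h / Σ N_i S_i, with n = 356.
  stratum 1: N_h·S_h = 750·25.8 = 19350.00
  stratum 2: N_h·S_h = 2600·28.7 = 74620.00
  stratum 3: N_h·S_h = 1800·14.8 = 26640.00
  stratum 4: N_h·S_h = 1150·33.8 = 38870.00
Σ N_h S_h = 159480.00
n for stratum 1 = 356·19350.00/159480.00 = 43.194 → 43

43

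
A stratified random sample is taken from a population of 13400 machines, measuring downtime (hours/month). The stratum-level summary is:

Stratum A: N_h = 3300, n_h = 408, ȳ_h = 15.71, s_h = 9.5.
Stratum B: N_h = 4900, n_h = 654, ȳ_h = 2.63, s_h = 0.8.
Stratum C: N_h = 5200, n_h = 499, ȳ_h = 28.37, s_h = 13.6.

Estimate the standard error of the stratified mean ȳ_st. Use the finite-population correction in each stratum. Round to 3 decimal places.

V̂(ȳ_st) = Σ W_h² (1 − n_h/N_h) s_h²/n_h, with W_h = N_h/N and N = 13400:
  stratum A: (3300/13400)²·(1 − 408/3300)·9.5²/408 = 0.0117568
  stratum B: (4900/13400)²·(1 − 654/4900)·0.8²/654 = 0.000113388
  stratum C: (5200/13400)²·(1 − 499/5200)·13.6²/499 = 0.0504616
V̂(ȳ_st) = 0.0623318
SE(ȳ_st) = √0.0623318 = 0.249663

SE(ȳ_st) ≈ 0.250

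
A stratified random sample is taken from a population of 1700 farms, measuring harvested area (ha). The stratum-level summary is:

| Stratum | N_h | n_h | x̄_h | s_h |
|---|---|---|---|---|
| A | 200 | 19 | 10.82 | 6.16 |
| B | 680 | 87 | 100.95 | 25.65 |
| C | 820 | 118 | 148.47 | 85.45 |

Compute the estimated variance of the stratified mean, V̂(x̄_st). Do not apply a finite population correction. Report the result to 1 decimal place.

V̂(x̄_st) = Σ W_h² s_h²/n_h, with W_h = N_h/N and N = 1700:
  stratum A: (200/1700)²·6.16²/19 = 0.027642
  stratum B: (680/1700)²·25.65²/87 = 1.20997
  stratum C: (820/1700)²·85.45²/118 = 14.397
V̂(x̄_st) = 15.6346

V̂(x̄_st) ≈ 15.6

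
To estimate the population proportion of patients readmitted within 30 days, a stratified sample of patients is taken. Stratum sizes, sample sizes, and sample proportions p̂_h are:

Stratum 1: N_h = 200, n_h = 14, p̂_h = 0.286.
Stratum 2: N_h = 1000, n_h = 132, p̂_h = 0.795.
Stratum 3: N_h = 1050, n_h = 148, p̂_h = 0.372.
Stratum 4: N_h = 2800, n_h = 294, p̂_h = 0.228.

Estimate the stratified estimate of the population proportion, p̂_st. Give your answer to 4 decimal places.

N = 5050; stratum weights W_h = N_h/N.
p̂_st = Σ W_h p̂_h = (200·0.286 + 1000·0.795 + 1050·0.372 + 2800·0.228)/5050 = 0.37251

p̂_st ≈ 0.3725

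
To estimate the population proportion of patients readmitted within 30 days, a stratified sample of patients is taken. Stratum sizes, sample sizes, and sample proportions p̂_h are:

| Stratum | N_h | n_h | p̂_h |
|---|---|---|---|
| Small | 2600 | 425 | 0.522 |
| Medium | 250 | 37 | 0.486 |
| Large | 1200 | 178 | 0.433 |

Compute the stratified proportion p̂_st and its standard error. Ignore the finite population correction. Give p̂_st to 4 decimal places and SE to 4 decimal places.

N = 4050; stratum weights W_h = N_h/N.
p̂_st = Σ W_h p̂_h = (2600·0.522 + 250·0.486 + 1200·0.433)/4050 = 0.49341
V̂(p̂_st) = Σ W_h² p̂_h(1−p̂_h)/(n_h−1):
  stratum Small: (2600/4050)²·0.522·0.478/424 = 0.000242532
  stratum Medium: (250/4050)²·0.486·0.514/36 = 2.64403e-05
  stratum Large: (1200/4050)²·0.433·0.567/177 = 0.000121773
V̂(p̂_st) = 0.000390745; SE = √V̂ = 0.0197673

p̂_st ≈ 0.4934, SE ≈ 0.0198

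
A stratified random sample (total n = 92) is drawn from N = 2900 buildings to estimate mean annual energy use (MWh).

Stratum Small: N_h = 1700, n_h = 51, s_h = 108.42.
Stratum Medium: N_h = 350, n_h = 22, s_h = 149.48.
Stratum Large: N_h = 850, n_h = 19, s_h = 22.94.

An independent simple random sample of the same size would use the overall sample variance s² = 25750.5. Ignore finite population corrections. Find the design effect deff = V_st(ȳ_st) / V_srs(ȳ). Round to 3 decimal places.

V̂(ȳ_st) = Σ W_h² s_h²/n_h, with W_h = N_h/N and N = 2900:
  stratum Small: (1700/2900)²·108.42²/51 = 79.2046
  stratum Medium: (350/2900)²·149.48²/22 = 14.7939
  stratum Large: (850/2900)²·22.94²/19 = 2.37944
V_st = 96.378
V_srs = s²/n = 25750.5/92 = 279.897
deff = V_st / V_srs = 96.378/279.897 = 0.3443

deff ≈ 0.344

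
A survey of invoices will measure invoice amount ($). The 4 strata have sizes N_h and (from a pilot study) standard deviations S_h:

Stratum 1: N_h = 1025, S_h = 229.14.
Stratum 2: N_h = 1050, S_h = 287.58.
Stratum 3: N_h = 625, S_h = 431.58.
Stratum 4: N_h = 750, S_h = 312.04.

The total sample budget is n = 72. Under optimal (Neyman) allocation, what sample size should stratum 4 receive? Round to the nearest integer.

Neyman allocation: n_h = n · N_h S_h / Σ N_i S_i, with n = 72.
  stratum 1: N_h·S_h = 1025·229.14 = 234868.50
  stratum 2: N_h·S_h = 1050·287.58 = 301959.00
  stratum 3: N_h·S_h = 625·431.58 = 269737.50
  stratum 4: N_h·S_h = 750·312.04 = 234030.00
Σ N_h S_h = 1040595.00
n for stratum 4 = 72·234030.00/1040595.00 = 16.193 → 16

16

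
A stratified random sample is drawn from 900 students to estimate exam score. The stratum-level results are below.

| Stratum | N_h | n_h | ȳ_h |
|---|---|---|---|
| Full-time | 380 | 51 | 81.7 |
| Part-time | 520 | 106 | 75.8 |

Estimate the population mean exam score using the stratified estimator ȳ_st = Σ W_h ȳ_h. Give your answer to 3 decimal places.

N = Σ N_h = 900. Stratum weights W_h = N_h/N.
ȳ_st = (380·81.7 + 520·75.8) / 900 = 78.29111

ȳ_st ≈ 78.291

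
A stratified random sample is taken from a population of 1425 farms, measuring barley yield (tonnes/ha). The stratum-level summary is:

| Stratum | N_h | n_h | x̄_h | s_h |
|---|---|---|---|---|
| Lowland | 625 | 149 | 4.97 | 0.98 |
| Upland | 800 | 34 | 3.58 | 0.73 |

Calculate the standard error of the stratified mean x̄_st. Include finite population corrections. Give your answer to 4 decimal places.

V̂(x̄_st) = Σ W_h² (1 − n_h/N_h) s_h²/n_h, with W_h = N_h/N and N = 1425:
  stratum Lowland: (625/1425)²·(1 − 149/625)·0.98²/149 = 0.000944329
  stratum Upland: (800/1425)²·(1 − 34/800)·0.73²/34 = 0.00472994
V̂(x̄_st) = 0.00567427
SE(x̄_st) = √0.00567427 = 0.0753278

SE(x̄_st) ≈ 0.0753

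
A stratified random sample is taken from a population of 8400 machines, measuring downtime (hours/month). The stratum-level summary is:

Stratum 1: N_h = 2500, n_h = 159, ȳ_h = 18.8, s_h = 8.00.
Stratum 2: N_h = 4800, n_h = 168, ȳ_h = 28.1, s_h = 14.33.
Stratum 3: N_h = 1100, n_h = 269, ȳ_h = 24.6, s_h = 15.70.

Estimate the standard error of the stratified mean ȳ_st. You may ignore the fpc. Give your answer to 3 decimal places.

V̂(ȳ_st) = Σ W_h² s_h²/n_h, with W_h = N_h/N and N = 8400:
  stratum 1: (2500/8400)²·8.00²/159 = 0.0356537
  stratum 2: (4800/8400)²·14.33²/168 = 0.399123
  stratum 3: (1100/8400)²·15.70²/269 = 0.0157135
V̂(ȳ_st) = 0.45049
SE(ȳ_st) = √0.45049 = 0.671186

SE(ȳ_st) ≈ 0.671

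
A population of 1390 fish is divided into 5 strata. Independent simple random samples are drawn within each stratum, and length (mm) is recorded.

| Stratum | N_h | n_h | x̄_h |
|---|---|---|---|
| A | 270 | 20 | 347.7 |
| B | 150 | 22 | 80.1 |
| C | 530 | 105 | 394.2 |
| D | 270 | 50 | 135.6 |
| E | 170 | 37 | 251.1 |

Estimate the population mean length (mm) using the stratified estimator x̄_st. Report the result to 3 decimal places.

x̄_st ≈ 283.539

N = Σ N_h = 1390. Stratum weights W_h = N_h/N.
x̄_st = (270·347.7 + 150·80.1 + 530·394.2 + 270·135.6 + 170·251.1) / 1390 = 283.53885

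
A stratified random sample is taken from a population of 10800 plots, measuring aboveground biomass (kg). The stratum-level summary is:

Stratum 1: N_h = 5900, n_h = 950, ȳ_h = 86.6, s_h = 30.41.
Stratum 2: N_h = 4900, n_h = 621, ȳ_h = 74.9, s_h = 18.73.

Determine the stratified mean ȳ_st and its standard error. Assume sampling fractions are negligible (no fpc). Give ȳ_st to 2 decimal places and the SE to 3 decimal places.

ȳ_st = Σ W_h ȳ_h = (5900·86.6 + 4900·74.9)/10800 = 81.29167
V̂(ȳ_st) = Σ W_h² s_h²/n_h, with W_h = N_h/N and N = 10800:
  stratum 1: (5900/10800)²·30.41²/950 = 0.290513
  stratum 2: (4900/10800)²·18.73²/621 = 0.116286
V̂(ȳ_st) = 0.406799
SE(ȳ_st) = √0.406799 = 0.637808

ȳ_st ≈ 81.29, SE ≈ 0.638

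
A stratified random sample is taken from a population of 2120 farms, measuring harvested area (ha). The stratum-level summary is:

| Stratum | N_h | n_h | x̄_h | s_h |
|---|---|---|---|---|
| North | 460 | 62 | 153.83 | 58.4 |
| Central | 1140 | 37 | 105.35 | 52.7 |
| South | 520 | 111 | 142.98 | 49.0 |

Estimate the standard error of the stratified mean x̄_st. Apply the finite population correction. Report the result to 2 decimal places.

SE(x̄_st) ≈ 4.93

V̂(x̄_st) = Σ W_h² (1 − n_h/N_h) s_h²/n_h, with W_h = N_h/N and N = 2120:
  stratum North: (460/2120)²·(1 − 62/460)·58.4²/62 = 2.2408
  stratum Central: (1140/2120)²·(1 − 37/1140)·52.7²/37 = 21.0004
  stratum South: (520/2120)²·(1 − 111/520)·49.0²/111 = 1.02359
V̂(x̄_st) = 24.2648
SE(x̄_st) = √24.2648 = 4.92593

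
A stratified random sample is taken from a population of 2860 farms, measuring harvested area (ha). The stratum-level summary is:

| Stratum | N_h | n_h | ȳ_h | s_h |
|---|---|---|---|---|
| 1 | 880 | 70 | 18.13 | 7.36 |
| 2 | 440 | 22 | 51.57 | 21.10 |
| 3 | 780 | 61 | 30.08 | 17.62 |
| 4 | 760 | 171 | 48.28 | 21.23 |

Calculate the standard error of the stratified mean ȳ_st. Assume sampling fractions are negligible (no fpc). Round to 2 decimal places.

V̂(ȳ_st) = Σ W_h² s_h²/n_h, with W_h = N_h/N and N = 2860:
  stratum 1: (880/2860)²·7.36²/70 = 0.073264
  stratum 2: (440/2860)²·21.10²/22 = 0.478978
  stratum 3: (780/2860)²·17.62²/61 = 0.378564
  stratum 4: (760/2860)²·21.23²/171 = 0.186123
V̂(ȳ_st) = 1.11693
SE(ȳ_st) = √1.11693 = 1.05685

SE(ȳ_st) ≈ 1.06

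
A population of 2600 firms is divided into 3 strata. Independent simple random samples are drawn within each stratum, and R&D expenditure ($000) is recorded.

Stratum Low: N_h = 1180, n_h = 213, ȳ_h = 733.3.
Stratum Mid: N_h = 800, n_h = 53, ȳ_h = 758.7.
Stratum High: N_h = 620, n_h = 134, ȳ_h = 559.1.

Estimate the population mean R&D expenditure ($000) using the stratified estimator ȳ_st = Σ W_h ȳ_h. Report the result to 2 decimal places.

N = Σ N_h = 2600. Stratum weights W_h = N_h/N.
ȳ_st = (1180·733.3 + 800·758.7 + 620·559.1) / 2600 = 699.5754

ȳ_st ≈ 699.58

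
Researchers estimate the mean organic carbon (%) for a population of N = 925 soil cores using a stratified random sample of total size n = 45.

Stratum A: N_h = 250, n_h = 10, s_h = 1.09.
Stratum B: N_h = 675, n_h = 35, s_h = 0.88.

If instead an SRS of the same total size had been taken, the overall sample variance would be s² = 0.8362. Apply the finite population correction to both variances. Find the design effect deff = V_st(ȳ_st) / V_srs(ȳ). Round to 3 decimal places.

deff ≈ 1.103

V̂(ȳ_st) = Σ W_h² (1 − n_h/N_h) s_h²/n_h, with W_h = N_h/N and N = 925:
  stratum A: (250/925)²·(1 − 10/250)·1.09²/10 = 0.00833145
  stratum B: (675/925)²·(1 − 35/675)·0.88²/35 = 0.0111711
V_st = 0.0195026
V_srs = (1 − 45/925)·0.8362/45 = 0.0176782
deff = V_st / V_srs = 0.0195026/0.0176782 = 1.1032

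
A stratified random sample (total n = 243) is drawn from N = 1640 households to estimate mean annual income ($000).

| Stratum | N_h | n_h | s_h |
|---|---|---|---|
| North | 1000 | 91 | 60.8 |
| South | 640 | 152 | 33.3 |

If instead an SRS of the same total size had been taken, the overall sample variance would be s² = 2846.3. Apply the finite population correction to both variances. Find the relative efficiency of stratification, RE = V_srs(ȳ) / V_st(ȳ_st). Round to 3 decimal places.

V̂(ȳ_st) = Σ W_h² (1 − n_h/N_h) s_h²/n_h, with W_h = N_h/N and N = 1640:
  stratum North: (1000/1640)²·(1 − 91/1000)·60.8²/91 = 13.7291
  stratum South: (640/1640)²·(1 − 152/640)·33.3²/152 = 0.847143
V_st = 14.5762
V_srs = (1 − 243/1640)·2846.3/243 = 9.97762
Relative efficiency = V_srs / V_st = 9.97762/14.5762 = 0.6845

RE ≈ 0.685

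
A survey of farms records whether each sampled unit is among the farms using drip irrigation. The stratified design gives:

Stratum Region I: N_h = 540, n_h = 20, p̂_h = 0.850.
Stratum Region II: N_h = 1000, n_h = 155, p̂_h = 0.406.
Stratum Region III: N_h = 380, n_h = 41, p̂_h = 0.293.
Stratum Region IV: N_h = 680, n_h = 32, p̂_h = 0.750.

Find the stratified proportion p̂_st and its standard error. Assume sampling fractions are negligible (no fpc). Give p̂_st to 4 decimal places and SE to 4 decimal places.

N = 2600; stratum weights W_h = N_h/N.
p̂_st = Σ W_h p̂_h = (540·0.850 + 1000·0.406 + 380·0.293 + 680·0.750)/2600 = 0.57167
V̂(p̂_st) = Σ W_h² p̂_h(1−p̂_h)/(n_h−1):
  stratum Region I: (540/2600)²·0.850·0.150/19 = 0.000289466
  stratum Region II: (1000/2600)²·0.406·0.594/154 = 0.000231657
  stratum Region III: (380/2600)²·0.293·0.707/40 = 0.000110624
  stratum Region IV: (680/2600)²·0.750·0.250/31 = 0.000413724
V̂(p̂_st) = 0.00104547; SE = √V̂ = 0.0323337

p̂_st ≈ 0.5717, SE ≈ 0.0323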